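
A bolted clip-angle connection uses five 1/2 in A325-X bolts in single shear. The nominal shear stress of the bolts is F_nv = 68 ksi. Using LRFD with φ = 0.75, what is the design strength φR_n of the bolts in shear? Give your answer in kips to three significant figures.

50.1 kips

A_b = π × 0.5² / 4 = 0.1963 in².
R_n = F_nv · A_b · n · n_s = 68 × 0.1963 × 5 × 1 = 66.76 kips.
Design strength φR_n = 0.75 × 66.76 = 50.1 kips.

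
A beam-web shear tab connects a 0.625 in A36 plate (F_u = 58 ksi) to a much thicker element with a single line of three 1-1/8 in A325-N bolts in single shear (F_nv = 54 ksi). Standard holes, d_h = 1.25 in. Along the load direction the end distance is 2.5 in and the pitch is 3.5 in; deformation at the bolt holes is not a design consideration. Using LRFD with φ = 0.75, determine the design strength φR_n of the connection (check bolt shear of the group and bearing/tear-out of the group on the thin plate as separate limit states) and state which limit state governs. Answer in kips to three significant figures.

121 kips (bolt shear governs)

Bolt shear: A_b = π·1.125²/4 = 0.994 in²; R_n = 54 × 0.994 × 3 × 1 = 161 kips → 0.75 × 161 = 121 kips.
Bearing (1.5 l_c t F_u ≤ 3.0 d t F_u): upper limit = 3.0·1.125·0.625·58 = 122.3 kips.
  Edge l_c = 2.5 − 1.25/2 = 1.875 → r_n = 102 kips; interior l_c = 3.5 − 1.25 = 2.25 → r_n = 122.3 kips.
  R_n,bearing = 1·102 + 2·122.3 = 346.6 kips → 0.75 × 346.6 = 260 kips.
Bolt shear governs: 121 kips.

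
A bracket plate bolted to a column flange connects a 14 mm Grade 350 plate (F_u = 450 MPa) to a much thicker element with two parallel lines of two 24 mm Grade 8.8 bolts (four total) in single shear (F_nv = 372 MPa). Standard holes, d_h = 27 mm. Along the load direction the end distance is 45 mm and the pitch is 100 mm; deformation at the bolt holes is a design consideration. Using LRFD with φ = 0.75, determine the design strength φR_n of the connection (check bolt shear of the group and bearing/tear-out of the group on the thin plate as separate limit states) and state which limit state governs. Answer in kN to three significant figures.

Bolt shear: A_b = π·24²/4 = 452.4 mm²; R_n = 372 × 452.4 × 4 × 1 / 1000 = 673.2 kN → 0.75 × 673.2 = 505 kN.
Bearing (1.2 l_c t F_u ≤ 2.4 d t F_u): upper limit = 2.4·24·14·450 / 1000 = 362.9 kN.
  Edge l_c = 45 − 27/2 = 31.5 → r_n = 238.1 kN; interior l_c = 100 − 27 = 73 → r_n = 362.9 kN.
  R_n,bearing = 2·238.1 + 2·362.9 = 1202 kN → 0.75 × 1202 = 902 kN.
Bolt shear governs: 505 kN.

505 kN (bolt shear governs)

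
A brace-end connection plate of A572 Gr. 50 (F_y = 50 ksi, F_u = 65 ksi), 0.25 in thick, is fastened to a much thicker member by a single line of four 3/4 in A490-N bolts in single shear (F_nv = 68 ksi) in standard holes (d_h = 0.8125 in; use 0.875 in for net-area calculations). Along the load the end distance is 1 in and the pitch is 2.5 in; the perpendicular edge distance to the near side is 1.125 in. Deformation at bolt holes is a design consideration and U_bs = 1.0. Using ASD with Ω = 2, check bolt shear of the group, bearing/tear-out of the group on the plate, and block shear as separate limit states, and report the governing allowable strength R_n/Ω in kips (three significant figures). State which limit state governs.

32.1 kips (block shear governs)

Bolt shear: A_b = π·0.75²/4 = 0.4418 in²; R_n = 68 × 0.4418 × 4 × 1 = 120.2 kips → 120.2 / 2 = 60.1 kips.
Bearing: edge l_c = 0.5938, r_n = 11.58 kips; interior l_c = 1.688, r_n = 29.25 kips; R_n = 11.58 + 3·29.25 = 99.33 kips → 49.7 kips.
Block shear: A_gv = 2.125, A_nv = 1.359, A_nt = 0.1719 in²; R_n = min(0.6F_uA_nv, 0.6F_yA_gv) + U_bs·F_u·A_nt = 64.19 kips → 32.1 kips.
Block shear governs: 32.1 kips.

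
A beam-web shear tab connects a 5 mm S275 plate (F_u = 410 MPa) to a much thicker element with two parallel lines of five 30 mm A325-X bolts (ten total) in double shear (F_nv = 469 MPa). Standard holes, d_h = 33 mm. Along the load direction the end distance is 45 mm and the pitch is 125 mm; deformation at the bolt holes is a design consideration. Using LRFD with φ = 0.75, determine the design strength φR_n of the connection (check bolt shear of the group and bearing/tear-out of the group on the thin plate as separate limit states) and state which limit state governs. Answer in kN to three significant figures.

991 kN (bearing governs)

Bolt shear: A_b = π·30²/4 = 706.9 mm²; R_n = 469 × 706.9 × 10 × 2 / 1000 = 6630 kN → 0.75 × 6630 = 4970 kN.
Bearing (1.2 l_c t F_u ≤ 2.4 d t F_u): upper limit = 2.4·30·5·410 / 1000 = 147.6 kN.
  Edge l_c = 45 − 33/2 = 28.5 → r_n = 70.11 kN; interior l_c = 125 − 33 = 92 → r_n = 147.6 kN.
  R_n,bearing = 2·70.11 + 8·147.6 = 1321 kN → 0.75 × 1321 = 991 kN.
Bearing governs: 991 kN.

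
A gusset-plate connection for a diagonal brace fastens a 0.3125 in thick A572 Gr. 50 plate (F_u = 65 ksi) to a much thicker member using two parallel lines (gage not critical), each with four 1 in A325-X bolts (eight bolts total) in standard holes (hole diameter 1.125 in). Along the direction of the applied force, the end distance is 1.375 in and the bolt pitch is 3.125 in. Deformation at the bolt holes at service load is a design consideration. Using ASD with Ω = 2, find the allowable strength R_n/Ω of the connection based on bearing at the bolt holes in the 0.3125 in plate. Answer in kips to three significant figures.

Per bolt r_n = 1.2 l_c t F_u ≤ 2.4 d t F_u; upper limit = 2.4 × 1 × 0.3125 × 65 = 48.75 kips.
Edge bolt: l_c = 1.375 − 1.125/2 = 0.8125 in → 1.2 × 0.8125 × 0.3125 × 65 = 19.8 → r_n = 19.8 kips.
Interior bolts: l_c = 3.125 − 1.125 = 2 in → 1.2 × 2 × 0.3125 × 65 = 48.75 → r_n = 48.75 kips.
R_n = 2 × 19.8 + 6 × 48.75 = 332.1 kips.
Allowable strength R_n/Ω = 332.1 / 2 = 166 kips.

166 kips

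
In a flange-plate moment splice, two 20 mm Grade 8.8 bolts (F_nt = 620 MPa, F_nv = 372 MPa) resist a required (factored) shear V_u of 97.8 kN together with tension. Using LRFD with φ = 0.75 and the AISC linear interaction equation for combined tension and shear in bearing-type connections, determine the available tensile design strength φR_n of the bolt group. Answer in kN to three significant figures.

A_b = π·20²/4 = 314.2 mm²; f_rv = 97.8 × 1000 / (2 × 314.2) = 155.7 MPa.
F'_nt = 1.3 F_nt − (F_nt / φF_nv) f_rv = 1.3·620 − (620/(0.75·372))·155.7 = 460.1 MPa, capped at F_nt → F'_nt = 460.1 MPa.
R_n = F'_nt · A_b · n = 460.1 × 314.2 × 2 / 1000 = 289.1 kN.
Design strength φR_n = 0.75 × 289.1 = 217 kN.

217 kN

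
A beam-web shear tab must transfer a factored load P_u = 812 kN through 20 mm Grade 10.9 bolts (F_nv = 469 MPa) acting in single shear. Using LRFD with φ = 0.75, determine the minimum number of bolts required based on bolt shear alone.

8 bolts

A_b = π·20²/4 = 314.2 mm².
Per-bolt design strength φR_n = 0.75 × 469 × 314.2 × 1 / 1000 = 110.5 kN.
n ≥ 812 / 110.5 = 7.348 → use 8 bolts.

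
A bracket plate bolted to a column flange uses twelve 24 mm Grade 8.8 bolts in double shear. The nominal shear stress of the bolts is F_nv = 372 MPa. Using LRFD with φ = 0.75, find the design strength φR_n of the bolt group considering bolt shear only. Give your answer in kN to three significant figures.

A_b = π × 24² / 4 = 452.4 mm².
R_n = F_nv · A_b · n · n_s = 372 × 452.4 × 12 × 2 / 1000 = 4039 kN.
Design strength φR_n = 0.75 × 4039 = 3030 kN.

3030 kN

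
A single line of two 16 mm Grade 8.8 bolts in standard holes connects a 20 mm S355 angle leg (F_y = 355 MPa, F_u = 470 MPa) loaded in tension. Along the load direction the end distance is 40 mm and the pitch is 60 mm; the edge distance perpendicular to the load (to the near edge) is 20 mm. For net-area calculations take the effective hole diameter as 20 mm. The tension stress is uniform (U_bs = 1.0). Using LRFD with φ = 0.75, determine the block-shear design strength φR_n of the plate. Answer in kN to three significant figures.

367 kN

Shear plane L_v = 40 + 1·60 = 100 mm; A_gv = 100 × 20 = 2000 mm².
A_nv = (100 − 1.5·20) × 20 = 1400 mm².
A_nt = (20 − 0.5·20) × 20 = 200 mm².
0.6 F_u A_nv = 394.8 kN; 0.6 F_y A_gv = 426 kN → shear rupture governs the shear term.
R_n = 394.8 + 1.0 × 470 × 200 / 1000 = 488.8 kN.
Design strength φR_n = 0.75 × 488.8 = 367 kN.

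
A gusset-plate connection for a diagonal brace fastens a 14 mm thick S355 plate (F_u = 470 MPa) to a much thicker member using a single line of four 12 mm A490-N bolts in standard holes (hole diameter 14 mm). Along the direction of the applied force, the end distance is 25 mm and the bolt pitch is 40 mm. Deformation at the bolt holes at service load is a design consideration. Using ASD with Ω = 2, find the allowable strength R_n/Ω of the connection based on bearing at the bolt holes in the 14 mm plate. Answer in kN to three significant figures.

Per bolt r_n = 1.2 l_c t F_u ≤ 2.4 d t F_u; upper limit = 2.4 × 12 × 14 × 470 / 1000 = 189.5 kN.
Edge bolt: l_c = 25 − 14/2 = 18 mm → 1.2 × 18 × 14 × 470 / 1000 = 142.1 → r_n = 142.1 kN.
Interior bolts: l_c = 40 − 14 = 26 mm → 1.2 × 26 × 14 × 470 / 1000 = 205.3 → r_n = 189.5 kN.
R_n = 1 × 142.1 + 3 × 189.5 = 710.6 kN.
Allowable strength R_n/Ω = 710.6 / 2 = 355 kN.

355 kN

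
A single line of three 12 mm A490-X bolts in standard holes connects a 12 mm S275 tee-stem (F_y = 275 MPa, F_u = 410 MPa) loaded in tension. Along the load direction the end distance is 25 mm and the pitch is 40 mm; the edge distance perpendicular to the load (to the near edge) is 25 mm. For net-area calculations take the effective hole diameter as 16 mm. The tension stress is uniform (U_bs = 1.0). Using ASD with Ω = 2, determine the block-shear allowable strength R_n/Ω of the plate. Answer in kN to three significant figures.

138 kN

Shear plane L_v = 25 + 2·40 = 105 mm; A_gv = 105 × 12 = 1260 mm².
A_nv = (105 − 2.5·16) × 12 = 780 mm².
A_nt = (25 − 0.5·16) × 12 = 204 mm².
0.6 F_u A_nv = 191.9 kN; 0.6 F_y A_gv = 207.9 kN → shear rupture governs the shear term.
R_n = 191.9 + 1.0 × 410 × 204 / 1000 = 275.5 kN.
Allowable strength R_n/Ω = 275.5 / 2 = 138 kN.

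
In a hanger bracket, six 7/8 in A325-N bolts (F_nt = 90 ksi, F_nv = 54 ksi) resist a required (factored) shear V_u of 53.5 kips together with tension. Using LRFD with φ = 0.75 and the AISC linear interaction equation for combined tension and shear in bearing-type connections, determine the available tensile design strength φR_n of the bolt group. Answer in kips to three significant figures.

227 kips

A_b = π·0.875²/4 = 0.6013 in²; f_rv = 53.5 / (6 × 0.6013) = 14.83 ksi.
F'_nt = 1.3 F_nt − (F_nt / φF_nv) f_rv = 1.3·90 − (90/(0.75·54))·14.83 = 84.05 ksi, capped at F_nt → F'_nt = 84.05 ksi.
R_n = F'_nt · A_b · n = 84.05 × 0.6013 × 6 = 303.2 kips.
Design strength φR_n = 0.75 × 303.2 = 227 kips.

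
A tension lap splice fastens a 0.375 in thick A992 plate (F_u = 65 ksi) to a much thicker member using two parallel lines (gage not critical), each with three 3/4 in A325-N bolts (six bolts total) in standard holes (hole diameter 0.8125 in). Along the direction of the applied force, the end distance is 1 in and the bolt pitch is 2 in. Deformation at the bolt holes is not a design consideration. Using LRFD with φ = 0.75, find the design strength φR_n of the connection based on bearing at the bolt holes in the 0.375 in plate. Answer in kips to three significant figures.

163 kips

Per bolt r_n = 1.5 l_c t F_u ≤ 3.0 d t F_u; upper limit = 3.0 × 0.75 × 0.375 × 65 = 54.84 kips.
Edge bolt: l_c = 1 − 0.8125/2 = 0.5938 in → 1.5 × 0.5938 × 0.375 × 65 = 21.71 → r_n = 21.71 kips.
Interior bolts: l_c = 2 − 0.8125 = 1.188 in → 1.5 × 1.188 × 0.375 × 65 = 43.42 → r_n = 43.42 kips.
R_n = 2 × 21.71 + 4 × 43.42 = 217.1 kips.
Design strength φR_n = 0.75 × 217.1 = 163 kips.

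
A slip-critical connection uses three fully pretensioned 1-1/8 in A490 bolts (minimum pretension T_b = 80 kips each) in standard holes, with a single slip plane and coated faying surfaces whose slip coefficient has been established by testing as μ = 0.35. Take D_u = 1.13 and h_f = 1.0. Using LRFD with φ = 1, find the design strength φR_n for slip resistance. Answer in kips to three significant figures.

94.9 kips

R_n = μ · D_u · h_f · T_b · n_s · n_b = 0.35 × 1.13 × 1.0 × 80 × 1 × 3 = 94.92 kips.
Design strength φR_n = 1 × 94.92 = 94.9 kips.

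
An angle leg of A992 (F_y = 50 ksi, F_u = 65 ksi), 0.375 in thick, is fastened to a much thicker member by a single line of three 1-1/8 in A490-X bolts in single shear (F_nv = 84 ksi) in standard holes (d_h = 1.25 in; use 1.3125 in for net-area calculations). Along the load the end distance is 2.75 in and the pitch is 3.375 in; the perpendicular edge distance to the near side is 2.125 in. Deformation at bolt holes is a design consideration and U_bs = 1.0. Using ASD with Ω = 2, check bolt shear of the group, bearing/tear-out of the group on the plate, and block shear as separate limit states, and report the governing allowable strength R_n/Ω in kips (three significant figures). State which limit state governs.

63.4 kips (block shear governs)

Bolt shear: A_b = π·1.125²/4 = 0.994 in²; R_n = 84 × 0.994 × 3 × 1 = 250.5 kips → 250.5 / 2 = 125 kips.
Bearing: edge l_c = 2.125, r_n = 62.16 kips; interior l_c = 2.125, r_n = 62.16 kips; R_n = 62.16 + 2·62.16 = 186.5 kips → 93.2 kips.
Block shear: A_gv = 3.562, A_nv = 2.332, A_nt = 0.5508 in²; R_n = min(0.6F_uA_nv, 0.6F_yA_gv) + U_bs·F_u·A_nt = 126.8 kips → 63.4 kips.
Block shear governs: 63.4 kips.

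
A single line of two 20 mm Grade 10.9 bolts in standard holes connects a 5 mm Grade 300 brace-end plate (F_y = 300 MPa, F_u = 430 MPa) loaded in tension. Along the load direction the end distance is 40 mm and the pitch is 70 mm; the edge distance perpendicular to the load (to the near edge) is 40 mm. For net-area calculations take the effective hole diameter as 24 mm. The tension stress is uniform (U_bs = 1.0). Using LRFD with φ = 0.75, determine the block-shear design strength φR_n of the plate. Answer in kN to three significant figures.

117 kN

Shear plane L_v = 40 + 1·70 = 110 mm; A_gv = 110 × 5 = 550 mm².
A_nv = (110 − 1.5·24) × 5 = 370 mm².
A_nt = (40 − 0.5·24) × 5 = 140 mm².
0.6 F_u A_nv = 95.46 kN; 0.6 F_y A_gv = 99 kN → shear rupture governs the shear term.
R_n = 95.46 + 1.0 × 430 × 140 / 1000 = 155.7 kN.
Design strength φR_n = 0.75 × 155.7 = 117 kN.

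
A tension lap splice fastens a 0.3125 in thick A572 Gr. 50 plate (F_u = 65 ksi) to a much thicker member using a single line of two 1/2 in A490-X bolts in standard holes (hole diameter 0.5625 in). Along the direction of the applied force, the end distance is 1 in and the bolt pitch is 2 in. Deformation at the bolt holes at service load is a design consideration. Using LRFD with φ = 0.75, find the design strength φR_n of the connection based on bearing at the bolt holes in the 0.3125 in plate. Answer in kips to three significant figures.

Per bolt r_n = 1.2 l_c t F_u ≤ 2.4 d t F_u; upper limit = 2.4 × 0.5 × 0.3125 × 65 = 24.38 kips.
Edge bolt: l_c = 1 − 0.5625/2 = 0.7188 in → 1.2 × 0.7188 × 0.3125 × 65 = 17.52 → r_n = 17.52 kips.
Interior bolts: l_c = 2 − 0.5625 = 1.438 in → 1.2 × 1.438 × 0.3125 × 65 = 35.04 → r_n = 24.38 kips.
R_n = 1 × 17.52 + 1 × 24.38 = 41.89 kips.
Design strength φR_n = 0.75 × 41.89 = 31.4 kips.

31.4 kips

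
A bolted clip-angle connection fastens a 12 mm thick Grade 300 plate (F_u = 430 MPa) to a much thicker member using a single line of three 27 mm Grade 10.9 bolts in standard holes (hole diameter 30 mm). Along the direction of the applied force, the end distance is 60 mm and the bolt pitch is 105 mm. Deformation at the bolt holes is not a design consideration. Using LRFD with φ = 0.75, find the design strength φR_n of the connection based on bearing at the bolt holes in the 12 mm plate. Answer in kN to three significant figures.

888 kN

Per bolt r_n = 1.5 l_c t F_u ≤ 3.0 d t F_u; upper limit = 3.0 × 27 × 12 × 430 / 1000 = 418 kN.
Edge bolt: l_c = 60 − 30/2 = 45 mm → 1.5 × 45 × 12 × 430 / 1000 = 348.3 → r_n = 348.3 kN.
Interior bolts: l_c = 105 − 30 = 75 mm → 1.5 × 75 × 12 × 430 / 1000 = 580.5 → r_n = 418 kN.
R_n = 1 × 348.3 + 2 × 418 = 1184 kN.
Design strength φR_n = 0.75 × 1184 = 888 kN.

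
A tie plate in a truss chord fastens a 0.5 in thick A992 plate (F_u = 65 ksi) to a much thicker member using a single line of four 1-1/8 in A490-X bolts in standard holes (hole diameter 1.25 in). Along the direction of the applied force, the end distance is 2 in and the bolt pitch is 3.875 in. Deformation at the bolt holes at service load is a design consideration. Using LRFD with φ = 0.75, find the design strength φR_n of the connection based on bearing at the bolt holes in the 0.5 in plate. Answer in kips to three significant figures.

238 kips

Per bolt r_n = 1.2 l_c t F_u ≤ 2.4 d t F_u; upper limit = 2.4 × 1.125 × 0.5 × 65 = 87.75 kips.
Edge bolt: l_c = 2 − 1.25/2 = 1.375 in → 1.2 × 1.375 × 0.5 × 65 = 53.62 → r_n = 53.62 kips.
Interior bolts: l_c = 3.875 − 1.25 = 2.625 in → 1.2 × 2.625 × 0.5 × 65 = 102.4 → r_n = 87.75 kips.
R_n = 1 × 53.62 + 3 × 87.75 = 316.9 kips.
Design strength φR_n = 0.75 × 316.9 = 238 kips.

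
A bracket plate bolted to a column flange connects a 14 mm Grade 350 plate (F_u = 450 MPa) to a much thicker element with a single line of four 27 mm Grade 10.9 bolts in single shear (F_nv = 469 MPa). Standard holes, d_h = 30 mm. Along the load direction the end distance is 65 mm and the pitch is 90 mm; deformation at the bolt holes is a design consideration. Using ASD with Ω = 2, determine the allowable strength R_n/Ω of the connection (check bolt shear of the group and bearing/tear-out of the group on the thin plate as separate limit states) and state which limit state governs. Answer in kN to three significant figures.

Bolt shear: A_b = π·27²/4 = 572.6 mm²; R_n = 469 × 572.6 × 4 × 1 / 1000 = 1074 kN → 1074 / 2 = 537 kN.
Bearing (1.2 l_c t F_u ≤ 2.4 d t F_u): upper limit = 2.4·27·14·450 / 1000 = 408.2 kN.
  Edge l_c = 65 − 30/2 = 50 → r_n = 378 kN; interior l_c = 90 − 30 = 60 → r_n = 408.2 kN.
  R_n,bearing = 1·378 + 3·408.2 = 1603 kN → 1603 / 2 = 801 kN.
Bolt shear governs: 537 kN.

537 kN (bolt shear governs)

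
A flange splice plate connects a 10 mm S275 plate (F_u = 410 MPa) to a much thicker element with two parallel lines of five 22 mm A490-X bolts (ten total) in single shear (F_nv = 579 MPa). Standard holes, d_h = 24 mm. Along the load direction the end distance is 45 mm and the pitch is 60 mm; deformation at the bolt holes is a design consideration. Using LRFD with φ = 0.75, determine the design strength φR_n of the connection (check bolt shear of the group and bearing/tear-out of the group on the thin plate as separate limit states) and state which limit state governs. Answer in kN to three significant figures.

1310 kN (bearing governs)

Bolt shear: A_b = π·22²/4 = 380.1 mm²; R_n = 579 × 380.1 × 10 × 1 / 1000 = 2201 kN → 0.75 × 2201 = 1650 kN.
Bearing (1.2 l_c t F_u ≤ 2.4 d t F_u): upper limit = 2.4·22·10·410 / 1000 = 216.5 kN.
  Edge l_c = 45 − 24/2 = 33 → r_n = 162.4 kN; interior l_c = 60 − 24 = 36 → r_n = 177.1 kN.
  R_n,bearing = 2·162.4 + 8·177.1 = 1742 kN → 0.75 × 1742 = 1310 kN.
Bearing governs: 1310 kN.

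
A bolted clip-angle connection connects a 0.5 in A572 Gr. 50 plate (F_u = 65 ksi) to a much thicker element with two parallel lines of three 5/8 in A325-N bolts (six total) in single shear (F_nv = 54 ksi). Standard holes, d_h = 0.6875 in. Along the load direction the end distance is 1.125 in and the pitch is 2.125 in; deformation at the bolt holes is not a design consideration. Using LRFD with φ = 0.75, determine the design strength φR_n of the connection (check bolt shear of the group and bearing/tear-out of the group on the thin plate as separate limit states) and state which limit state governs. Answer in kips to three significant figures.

Bolt shear: A_b = π·0.625²/4 = 0.3068 in²; R_n = 54 × 0.3068 × 6 × 1 = 99.4 kips → 0.75 × 99.4 = 74.6 kips.
Bearing (1.5 l_c t F_u ≤ 3.0 d t F_u): upper limit = 3.0·0.625·0.5·65 = 60.94 kips.
  Edge l_c = 1.125 − 0.6875/2 = 0.7812 → r_n = 38.09 kips; interior l_c = 2.125 − 0.6875 = 1.438 → r_n = 60.94 kips.
  R_n,bearing = 2·38.09 + 4·60.94 = 319.9 kips → 0.75 × 319.9 = 240 kips.
Bolt shear governs: 74.6 kips.

74.6 kips (bolt shear governs)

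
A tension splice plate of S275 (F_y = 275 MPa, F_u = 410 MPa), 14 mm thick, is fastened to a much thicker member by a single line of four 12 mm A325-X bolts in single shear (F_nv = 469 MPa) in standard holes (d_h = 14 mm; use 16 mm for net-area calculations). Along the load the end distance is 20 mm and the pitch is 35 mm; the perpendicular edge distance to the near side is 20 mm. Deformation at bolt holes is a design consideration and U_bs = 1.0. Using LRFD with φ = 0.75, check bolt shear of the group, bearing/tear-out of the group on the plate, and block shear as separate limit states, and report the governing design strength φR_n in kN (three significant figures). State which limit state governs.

Bolt shear: A_b = π·12²/4 = 113.1 mm²; R_n = 469 × 113.1 × 4 × 1 / 1000 = 212.2 kN → 0.75 × 212.2 = 159 kN.
Bearing: edge l_c = 13, r_n = 89.54 kN; interior l_c = 21, r_n = 144.6 kN; R_n = 89.54 + 3·144.6 = 523.5 kN → 393 kN.
Block shear: A_gv = 1750, A_nv = 966, A_nt = 168 mm²; R_n = min(0.6F_uA_nv, 0.6F_yA_gv) + U_bs·F_u·A_nt = 306.5 kN → 230 kN.
Bolt shear governs: 159 kN.

159 kN (bolt shear governs)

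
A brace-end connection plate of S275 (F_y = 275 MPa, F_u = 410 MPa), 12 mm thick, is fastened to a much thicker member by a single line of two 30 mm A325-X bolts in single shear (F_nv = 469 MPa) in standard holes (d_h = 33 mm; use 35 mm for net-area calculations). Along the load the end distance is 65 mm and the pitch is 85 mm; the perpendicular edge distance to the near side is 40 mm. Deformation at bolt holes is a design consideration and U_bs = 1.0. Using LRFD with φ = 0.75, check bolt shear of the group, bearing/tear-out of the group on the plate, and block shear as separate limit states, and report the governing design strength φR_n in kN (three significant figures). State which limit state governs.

Bolt shear: A_b = π·30²/4 = 706.9 mm²; R_n = 469 × 706.9 × 2 × 1 / 1000 = 663 kN → 0.75 × 663 = 497 kN.
Bearing: edge l_c = 48.5, r_n = 286.3 kN; interior l_c = 52, r_n = 307 kN; R_n = 286.3 + 1·307 = 593.4 kN → 445 kN.
Block shear: A_gv = 1800, A_nv = 1170, A_nt = 270 mm²; R_n = min(0.6F_uA_nv, 0.6F_yA_gv) + U_bs·F_u·A_nt = 398.5 kN → 299 kN.
Block shear governs: 299 kN.

299 kN (block shear governs)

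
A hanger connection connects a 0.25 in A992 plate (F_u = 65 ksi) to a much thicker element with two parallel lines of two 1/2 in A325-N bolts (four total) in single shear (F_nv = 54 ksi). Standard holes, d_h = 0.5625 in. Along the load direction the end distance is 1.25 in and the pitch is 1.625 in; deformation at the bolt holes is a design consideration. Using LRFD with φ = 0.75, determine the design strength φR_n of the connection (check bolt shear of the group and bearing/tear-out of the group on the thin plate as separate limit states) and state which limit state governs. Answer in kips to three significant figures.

31.8 kips (bolt shear governs)

Bolt shear: A_b = π·0.5²/4 = 0.1963 in²; R_n = 54 × 0.1963 × 4 × 1 = 42.41 kips → 0.75 × 42.41 = 31.8 kips.
Bearing (1.2 l_c t F_u ≤ 2.4 d t F_u): upper limit = 2.4·0.5·0.25·65 = 19.5 kips.
  Edge l_c = 1.25 − 0.5625/2 = 0.9688 → r_n = 18.89 kips; interior l_c = 1.625 − 0.5625 = 1.062 → r_n = 19.5 kips.
  R_n,bearing = 2·18.89 + 2·19.5 = 76.78 kips → 0.75 × 76.78 = 57.6 kips.
Bolt shear governs: 31.8 kips.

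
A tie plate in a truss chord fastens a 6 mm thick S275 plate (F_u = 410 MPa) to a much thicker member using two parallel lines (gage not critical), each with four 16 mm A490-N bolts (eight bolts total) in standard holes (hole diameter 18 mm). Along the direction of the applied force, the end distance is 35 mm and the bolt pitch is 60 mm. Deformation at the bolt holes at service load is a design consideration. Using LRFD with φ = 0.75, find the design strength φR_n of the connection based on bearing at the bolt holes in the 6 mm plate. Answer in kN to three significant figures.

540 kN

Per bolt r_n = 1.2 l_c t F_u ≤ 2.4 d t F_u; upper limit = 2.4 × 16 × 6 × 410 / 1000 = 94.46 kN.
Edge bolt: l_c = 35 − 18/2 = 26 mm → 1.2 × 26 × 6 × 410 / 1000 = 76.75 → r_n = 76.75 kN.
Interior bolts: l_c = 60 − 18 = 42 mm → 1.2 × 42 × 6 × 410 / 1000 = 124 → r_n = 94.46 kN.
R_n = 2 × 76.75 + 6 × 94.46 = 720.3 kN.
Design strength φR_n = 0.75 × 720.3 = 540 kN.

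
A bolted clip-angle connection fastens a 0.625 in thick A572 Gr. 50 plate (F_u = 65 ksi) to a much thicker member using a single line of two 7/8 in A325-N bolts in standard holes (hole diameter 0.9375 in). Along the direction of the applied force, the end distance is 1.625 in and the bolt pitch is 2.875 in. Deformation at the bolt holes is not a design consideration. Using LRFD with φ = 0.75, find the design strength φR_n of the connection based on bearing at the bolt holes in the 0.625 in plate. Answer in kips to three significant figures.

133 kips

Per bolt r_n = 1.5 l_c t F_u ≤ 3.0 d t F_u; upper limit = 3.0 × 0.875 × 0.625 × 65 = 106.6 kips.
Edge bolt: l_c = 1.625 − 0.9375/2 = 1.156 in → 1.5 × 1.156 × 0.625 × 65 = 70.46 → r_n = 70.46 kips.
Interior bolts: l_c = 2.875 − 0.9375 = 1.938 in → 1.5 × 1.938 × 0.625 × 65 = 118.1 → r_n = 106.6 kips.
R_n = 1 × 70.46 + 1 × 106.6 = 177.1 kips.
Design strength φR_n = 0.75 × 177.1 = 133 kips.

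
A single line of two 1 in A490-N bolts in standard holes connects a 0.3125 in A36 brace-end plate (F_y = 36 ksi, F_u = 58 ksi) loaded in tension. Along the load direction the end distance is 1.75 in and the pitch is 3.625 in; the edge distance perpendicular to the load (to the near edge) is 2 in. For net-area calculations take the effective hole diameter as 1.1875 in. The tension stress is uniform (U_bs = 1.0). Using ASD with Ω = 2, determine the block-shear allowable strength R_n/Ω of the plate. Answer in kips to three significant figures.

Shear plane L_v = 1.75 + 1·3.625 = 5.375 in; A_gv = 5.375 × 0.3125 = 1.68 in².
A_nv = (5.375 − 1.5·1.1875) × 0.3125 = 1.123 in².
A_nt = (2 − 0.5·1.1875) × 0.3125 = 0.4395 in².
0.6 F_u A_nv = 39.08 kips; 0.6 F_y A_gv = 36.28 kips → shear yielding governs the shear term.
R_n = 36.28 + 1.0 × 58 × 0.4395 = 61.77 kips.
Allowable strength R_n/Ω = 61.77 / 2 = 30.9 kips.

30.9 kips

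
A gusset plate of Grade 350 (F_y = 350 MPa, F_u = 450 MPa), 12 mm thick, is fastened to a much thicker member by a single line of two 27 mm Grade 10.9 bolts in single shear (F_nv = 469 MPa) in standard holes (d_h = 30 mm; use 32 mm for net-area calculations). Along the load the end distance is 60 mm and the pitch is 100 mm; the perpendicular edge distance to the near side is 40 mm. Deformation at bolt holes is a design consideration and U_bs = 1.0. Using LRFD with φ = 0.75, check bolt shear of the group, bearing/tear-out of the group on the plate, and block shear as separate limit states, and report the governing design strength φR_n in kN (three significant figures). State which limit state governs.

369 kN (block shear governs)

Bolt shear: A_b = π·27²/4 = 572.6 mm²; R_n = 469 × 572.6 × 2 × 1 / 1000 = 537.1 kN → 0.75 × 537.1 = 403 kN.
Bearing: edge l_c = 45, r_n = 291.6 kN; interior l_c = 70, r_n = 349.9 kN; R_n = 291.6 + 1·349.9 = 641.5 kN → 481 kN.
Block shear: A_gv = 1920, A_nv = 1344, A_nt = 288 mm²; R_n = min(0.6F_uA_nv, 0.6F_yA_gv) + U_bs·F_u·A_nt = 492.5 kN → 369 kN.
Block shear governs: 369 kN.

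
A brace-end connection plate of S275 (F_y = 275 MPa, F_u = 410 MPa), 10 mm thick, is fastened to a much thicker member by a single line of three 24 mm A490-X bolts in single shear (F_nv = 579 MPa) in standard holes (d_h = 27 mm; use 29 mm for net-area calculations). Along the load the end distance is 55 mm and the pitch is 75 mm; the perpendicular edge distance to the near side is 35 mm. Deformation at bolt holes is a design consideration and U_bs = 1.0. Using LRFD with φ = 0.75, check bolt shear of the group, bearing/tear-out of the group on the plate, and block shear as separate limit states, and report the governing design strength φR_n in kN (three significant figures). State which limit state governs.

Bolt shear: A_b = π·24²/4 = 452.4 mm²; R_n = 579 × 452.4 × 3 × 1 / 1000 = 785.8 kN → 0.75 × 785.8 = 589 kN.
Bearing: edge l_c = 41.5, r_n = 204.2 kN; interior l_c = 48, r_n = 236.2 kN; R_n = 204.2 + 2·236.2 = 676.5 kN → 507 kN.
Block shear: A_gv = 2050, A_nv = 1325, A_nt = 205 mm²; R_n = min(0.6F_uA_nv, 0.6F_yA_gv) + U_bs·F_u·A_nt = 410 kN → 308 kN.
Block shear governs: 308 kN.

308 kN (block shear governs)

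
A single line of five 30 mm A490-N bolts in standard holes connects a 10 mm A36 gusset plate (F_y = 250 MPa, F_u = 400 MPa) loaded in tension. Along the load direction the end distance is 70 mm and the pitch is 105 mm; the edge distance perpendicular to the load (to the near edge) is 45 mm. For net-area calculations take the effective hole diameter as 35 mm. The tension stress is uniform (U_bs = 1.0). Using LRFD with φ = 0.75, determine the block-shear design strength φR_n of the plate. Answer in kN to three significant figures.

634 kN

Shear plane L_v = 70 + 4·105 = 490 mm; A_gv = 490 × 10 = 4900 mm².
A_nv = (490 − 4.5·35) × 10 = 3325 mm².
A_nt = (45 − 0.5·35) × 10 = 275 mm².
0.6 F_u A_nv = 798 kN; 0.6 F_y A_gv = 735 kN → shear yielding governs the shear term.
R_n = 735 + 1.0 × 400 × 275 / 1000 = 845 kN.
Design strength φR_n = 0.75 × 845 = 634 kN.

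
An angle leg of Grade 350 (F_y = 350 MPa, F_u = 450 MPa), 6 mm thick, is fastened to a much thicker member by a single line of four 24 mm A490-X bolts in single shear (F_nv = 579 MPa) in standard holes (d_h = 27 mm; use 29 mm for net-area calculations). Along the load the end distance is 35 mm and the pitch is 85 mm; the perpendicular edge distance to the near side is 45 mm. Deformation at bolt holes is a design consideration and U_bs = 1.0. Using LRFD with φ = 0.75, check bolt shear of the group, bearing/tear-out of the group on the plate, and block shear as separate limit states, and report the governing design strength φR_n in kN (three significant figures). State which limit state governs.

291 kN (block shear governs)

Bolt shear: A_b = π·24²/4 = 452.4 mm²; R_n = 579 × 452.4 × 4 × 1 / 1000 = 1048 kN → 0.75 × 1048 = 786 kN.
Bearing: edge l_c = 21.5, r_n = 69.66 kN; interior l_c = 58, r_n = 155.5 kN; R_n = 69.66 + 3·155.5 = 536.2 kN → 402 kN.
Block shear: A_gv = 1740, A_nv = 1131, A_nt = 183 mm²; R_n = min(0.6F_uA_nv, 0.6F_yA_gv) + U_bs·F_u·A_nt = 387.7 kN → 291 kN.
Block shear governs: 291 kN.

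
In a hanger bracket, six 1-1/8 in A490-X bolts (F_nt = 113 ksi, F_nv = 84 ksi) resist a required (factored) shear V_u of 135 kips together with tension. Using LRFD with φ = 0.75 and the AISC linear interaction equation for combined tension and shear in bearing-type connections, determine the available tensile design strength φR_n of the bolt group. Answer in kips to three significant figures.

A_b = π·1.125²/4 = 0.994 in²; f_rv = 135 / (6 × 0.994) = 22.64 ksi.
F'_nt = 1.3 F_nt − (F_nt / φF_nv) f_rv = 1.3·113 − (113/(0.75·84))·22.64 = 106.3 ksi, capped at F_nt → F'_nt = 106.3 ksi.
R_n = F'_nt · A_b · n = 106.3 × 0.994 × 6 = 634 kips.
Design strength φR_n = 0.75 × 634 = 475 kips.

475 kips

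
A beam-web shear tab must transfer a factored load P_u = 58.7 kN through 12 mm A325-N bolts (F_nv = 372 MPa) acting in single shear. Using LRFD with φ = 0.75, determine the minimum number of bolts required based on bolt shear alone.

A_b = π·12²/4 = 113.1 mm².
Per-bolt design strength φR_n = 0.75 × 372 × 113.1 × 1 / 1000 = 31.55 kN.
n ≥ 58.7 / 31.55 = 1.86 → use 2 bolts.

2 bolts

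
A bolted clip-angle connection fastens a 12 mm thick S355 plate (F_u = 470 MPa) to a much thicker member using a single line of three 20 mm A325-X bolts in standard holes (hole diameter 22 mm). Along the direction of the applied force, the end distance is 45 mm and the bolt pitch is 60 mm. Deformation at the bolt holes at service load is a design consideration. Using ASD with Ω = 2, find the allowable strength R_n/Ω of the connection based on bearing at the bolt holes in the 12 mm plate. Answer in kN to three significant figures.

372 kN

Per bolt r_n = 1.2 l_c t F_u ≤ 2.4 d t F_u; upper limit = 2.4 × 20 × 12 × 470 / 1000 = 270.7 kN.
Edge bolt: l_c = 45 − 22/2 = 34 mm → 1.2 × 34 × 12 × 470 / 1000 = 230.1 → r_n = 230.1 kN.
Interior bolts: l_c = 60 − 22 = 38 mm → 1.2 × 38 × 12 × 470 / 1000 = 257.2 → r_n = 257.2 kN.
R_n = 1 × 230.1 + 2 × 257.2 = 744.5 kN.
Allowable strength R_n/Ω = 744.5 / 2 = 372 kN.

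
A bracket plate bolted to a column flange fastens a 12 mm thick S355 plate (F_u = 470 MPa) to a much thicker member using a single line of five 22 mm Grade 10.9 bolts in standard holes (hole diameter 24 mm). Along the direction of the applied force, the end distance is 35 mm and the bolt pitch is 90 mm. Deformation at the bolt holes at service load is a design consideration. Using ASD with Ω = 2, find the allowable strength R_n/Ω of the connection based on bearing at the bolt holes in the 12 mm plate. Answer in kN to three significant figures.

673 kN

Per bolt r_n = 1.2 l_c t F_u ≤ 2.4 d t F_u; upper limit = 2.4 × 22 × 12 × 470 / 1000 = 297.8 kN.
Edge bolt: l_c = 35 − 24/2 = 23 mm → 1.2 × 23 × 12 × 470 / 1000 = 155.7 → r_n = 155.7 kN.
Interior bolts: l_c = 90 − 24 = 66 mm → 1.2 × 66 × 12 × 470 / 1000 = 446.7 → r_n = 297.8 kN.
R_n = 1 × 155.7 + 4 × 297.8 = 1347 kN.
Allowable strength R_n/Ω = 1347 / 2 = 673 kN.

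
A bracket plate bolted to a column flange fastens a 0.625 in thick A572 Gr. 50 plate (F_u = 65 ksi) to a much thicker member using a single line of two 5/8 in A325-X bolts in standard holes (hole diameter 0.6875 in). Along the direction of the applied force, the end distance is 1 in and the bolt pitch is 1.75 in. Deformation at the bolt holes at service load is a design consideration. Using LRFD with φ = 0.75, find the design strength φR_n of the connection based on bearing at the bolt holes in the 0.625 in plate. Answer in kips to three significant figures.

Per bolt r_n = 1.2 l_c t F_u ≤ 2.4 d t F_u; upper limit = 2.4 × 0.625 × 0.625 × 65 = 60.94 kips.
Edge bolt: l_c = 1 − 0.6875/2 = 0.6562 in → 1.2 × 0.6562 × 0.625 × 65 = 31.99 → r_n = 31.99 kips.
Interior bolts: l_c = 1.75 − 0.6875 = 1.062 in → 1.2 × 1.062 × 0.625 × 65 = 51.8 → r_n = 51.8 kips.
R_n = 1 × 31.99 + 1 × 51.8 = 83.79 kips.
Design strength φR_n = 0.75 × 83.79 = 62.8 kips.

62.8 kips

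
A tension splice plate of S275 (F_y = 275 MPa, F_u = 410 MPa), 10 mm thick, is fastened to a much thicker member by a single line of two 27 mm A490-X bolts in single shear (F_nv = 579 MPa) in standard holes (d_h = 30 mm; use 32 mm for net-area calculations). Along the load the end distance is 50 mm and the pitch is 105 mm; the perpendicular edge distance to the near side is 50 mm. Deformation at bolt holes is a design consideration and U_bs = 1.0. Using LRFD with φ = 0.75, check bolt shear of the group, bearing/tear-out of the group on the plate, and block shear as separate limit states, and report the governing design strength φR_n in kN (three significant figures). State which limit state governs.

296 kN (block shear governs)

Bolt shear: A_b = π·27²/4 = 572.6 mm²; R_n = 579 × 572.6 × 2 × 1 / 1000 = 663 kN → 0.75 × 663 = 497 kN.
Bearing: edge l_c = 35, r_n = 172.2 kN; interior l_c = 75, r_n = 265.7 kN; R_n = 172.2 + 1·265.7 = 437.9 kN → 328 kN.
Block shear: A_gv = 1550, A_nv = 1070, A_nt = 340 mm²; R_n = min(0.6F_uA_nv, 0.6F_yA_gv) + U_bs·F_u·A_nt = 395.2 kN → 296 kN.
Block shear governs: 296 kN.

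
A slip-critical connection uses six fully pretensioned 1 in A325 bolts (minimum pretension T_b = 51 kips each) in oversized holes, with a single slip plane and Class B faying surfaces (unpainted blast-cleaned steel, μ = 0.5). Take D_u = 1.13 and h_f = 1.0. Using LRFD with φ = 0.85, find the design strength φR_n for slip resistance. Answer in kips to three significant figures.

R_n = μ · D_u · h_f · T_b · n_s · n_b = 0.5 × 1.13 × 1.0 × 51 × 1 × 6 = 172.9 kips.
Design strength φR_n = 0.85 × 172.9 = 147 kips.

147 kips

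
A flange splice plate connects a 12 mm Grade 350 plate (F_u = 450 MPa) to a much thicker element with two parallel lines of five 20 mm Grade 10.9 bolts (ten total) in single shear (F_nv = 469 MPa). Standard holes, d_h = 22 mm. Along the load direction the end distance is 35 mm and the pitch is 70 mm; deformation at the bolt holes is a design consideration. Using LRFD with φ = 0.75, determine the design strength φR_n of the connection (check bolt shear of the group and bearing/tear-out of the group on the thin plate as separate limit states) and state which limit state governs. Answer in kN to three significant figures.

1110 kN (bolt shear governs)

Bolt shear: A_b = π·20²/4 = 314.2 mm²; R_n = 469 × 314.2 × 10 × 1 / 1000 = 1473 kN → 0.75 × 1473 = 1110 kN.
Bearing (1.2 l_c t F_u ≤ 2.4 d t F_u): upper limit = 2.4·20·12·450 / 1000 = 259.2 kN.
  Edge l_c = 35 − 22/2 = 24 → r_n = 155.5 kN; interior l_c = 70 − 22 = 48 → r_n = 259.2 kN.
  R_n,bearing = 2·155.5 + 8·259.2 = 2385 kN → 0.75 × 2385 = 1790 kN.
Bolt shear governs: 1110 kN.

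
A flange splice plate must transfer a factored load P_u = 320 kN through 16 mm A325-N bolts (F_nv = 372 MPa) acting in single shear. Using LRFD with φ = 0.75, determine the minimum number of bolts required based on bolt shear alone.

6 bolts

A_b = π·16²/4 = 201.1 mm².
Per-bolt design strength φR_n = 0.75 × 372 × 201.1 × 1 / 1000 = 56.1 kN.
n ≥ 320 / 56.1 = 5.704 → use 6 bolts.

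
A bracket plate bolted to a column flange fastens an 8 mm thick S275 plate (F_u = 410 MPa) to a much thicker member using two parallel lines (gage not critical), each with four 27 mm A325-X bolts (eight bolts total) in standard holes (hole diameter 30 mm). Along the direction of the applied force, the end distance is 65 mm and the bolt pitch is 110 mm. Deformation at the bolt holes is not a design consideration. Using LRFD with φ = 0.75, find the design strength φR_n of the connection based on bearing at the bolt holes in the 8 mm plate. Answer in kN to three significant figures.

Per bolt r_n = 1.5 l_c t F_u ≤ 3.0 d t F_u; upper limit = 3.0 × 27 × 8 × 410 / 1000 = 265.7 kN.
Edge bolt: l_c = 65 − 30/2 = 50 mm → 1.5 × 50 × 8 × 410 / 1000 = 246 → r_n = 246 kN.
Interior bolts: l_c = 110 − 30 = 80 mm → 1.5 × 80 × 8 × 410 / 1000 = 393.6 → r_n = 265.7 kN.
R_n = 2 × 246 + 6 × 265.7 = 2086 kN.
Design strength φR_n = 0.75 × 2086 = 1560 kN.

1560 kN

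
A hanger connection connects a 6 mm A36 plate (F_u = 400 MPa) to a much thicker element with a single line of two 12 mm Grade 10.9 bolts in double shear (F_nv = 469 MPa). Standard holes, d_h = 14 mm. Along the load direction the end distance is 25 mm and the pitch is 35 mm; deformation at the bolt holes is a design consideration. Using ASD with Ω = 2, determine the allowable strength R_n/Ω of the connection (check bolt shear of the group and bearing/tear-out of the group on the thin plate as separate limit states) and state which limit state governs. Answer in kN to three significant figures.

56.2 kN (bearing governs)

Bolt shear: A_b = π·12²/4 = 113.1 mm²; R_n = 469 × 113.1 × 2 × 2 / 1000 = 212.2 kN → 212.2 / 2 = 106 kN.
Bearing (1.2 l_c t F_u ≤ 2.4 d t F_u): upper limit = 2.4·12·6·400 / 1000 = 69.12 kN.
  Edge l_c = 25 − 14/2 = 18 → r_n = 51.84 kN; interior l_c = 35 − 14 = 21 → r_n = 60.48 kN.
  R_n,bearing = 1·51.84 + 1·60.48 = 112.3 kN → 112.3 / 2 = 56.2 kN.
Bearing governs: 56.2 kN.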